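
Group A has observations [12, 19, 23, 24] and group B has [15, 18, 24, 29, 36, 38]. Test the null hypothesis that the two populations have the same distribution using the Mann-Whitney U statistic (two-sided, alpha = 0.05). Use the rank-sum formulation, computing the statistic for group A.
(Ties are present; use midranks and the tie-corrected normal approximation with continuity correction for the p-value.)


Step 1: Combine and sort all 10 observations; assign midranks.
sorted (value, group): (12,X), (15,Y), (18,Y), (19,X), (23,X), (24,X), (24,Y), (29,Y), (36,Y), (38,Y)
ranks: 12->1, 15->2, 18->3, 19->4, 23->5, 24->6.5, 24->6.5, 29->8, 36->9, 38->10
Step 2: Rank sum for X: R1 = 1 + 4 + 5 + 6.5 = 16.5.
Step 3: U_X = R1 - n1(n1+1)/2 = 16.5 - 4*5/2 = 16.5 - 10 = 6.5.
       U_Y = n1*n2 - U_X = 24 - 6.5 = 17.5.
Step 4: Ties are present, so use the tie-corrected normal approximation (with continuity correction) for the p-value.
Step 5: p-value = 0.284958; compare to alpha = 0.05. fail to reject H0.

U_X = 6.5, p = 0.284958, fail to reject H0 at alpha = 0.05.


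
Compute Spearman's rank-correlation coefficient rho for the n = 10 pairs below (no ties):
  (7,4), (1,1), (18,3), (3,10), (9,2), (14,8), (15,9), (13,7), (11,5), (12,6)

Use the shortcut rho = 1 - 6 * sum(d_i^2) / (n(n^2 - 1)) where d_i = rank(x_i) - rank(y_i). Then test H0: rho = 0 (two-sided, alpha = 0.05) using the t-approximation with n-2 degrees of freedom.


Step 1: Rank x and y separately (midranks; no ties here).
rank(x): 7->3, 1->1, 18->10, 3->2, 9->4, 14->8, 15->9, 13->7, 11->5, 12->6
rank(y): 4->4, 1->1, 3->3, 10->10, 2->2, 8->8, 9->9, 7->7, 5->5, 6->6
Step 2: d_i = R_x(i) - R_y(i); compute d_i^2.
  (3-4)^2=1, (1-1)^2=0, (10-3)^2=49, (2-10)^2=64, (4-2)^2=4, (8-8)^2=0, (9-9)^2=0, (7-7)^2=0, (5-5)^2=0, (6-6)^2=0
sum(d^2) = 118.
Step 3: rho = 1 - 6*118 / (10*(10^2 - 1)) = 1 - 708/990 = 0.284848.
Step 4: Under H0, t = rho * sqrt((n-2)/(1-rho^2)) = 0.8405 ~ t(8).
Step 5: Two-sided p-value from the t-distribution with 8 df = 0.425038.
Step 6: alpha = 0.05. fail to reject H0.

rho = 0.2848, p = 0.425038, fail to reject H0 at alpha = 0.05.


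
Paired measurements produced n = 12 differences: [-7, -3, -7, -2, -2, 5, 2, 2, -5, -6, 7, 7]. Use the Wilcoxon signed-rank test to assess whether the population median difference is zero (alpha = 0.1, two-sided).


Step 1: Drop any zero differences (none here) and take |d_i|.
|d| = [7, 3, 7, 2, 2, 5, 2, 2, 5, 6, 7, 7]
Step 2: Midrank |d_i| (ties get averaged ranks).
ranks: |7|->10.5, |3|->5, |7|->10.5, |2|->2.5, |2|->2.5, |5|->6.5, |2|->2.5, |2|->2.5, |5|->6.5, |6|->8, |7|->10.5, |7|->10.5
Step 3: Attach original signs; sum ranks with positive sign and with negative sign.
W+ = 6.5 + 2.5 + 2.5 + 10.5 + 10.5 = 32.5
W- = 10.5 + 5 + 10.5 + 2.5 + 2.5 + 6.5 + 8 = 45.5
(Check: W+ + W- = 78 should equal n(n+1)/2 = 78.)
Step 4: Test statistic W = min(W+, W-) = 32.5.
Step 5: Ties in |d|, so use the tie-corrected normal approximation.
        E[W] = n(n+1)/4 = 12*13/4 = 39.
        Tie groups: |d|=2 (t=4), |d|=5 (t=2), |d|=7 (t=4); sum(t^3 - t) = 126.
        Var[W] = n(n+1)(2n+1)/24 - sum(t^3-t)/48 = 3900/24 - 126/48 = 159.875.
        z = (W - E[W]) / sqrt(Var[W]) = (32.5 - 39) / 12.6442 = -0.5141.
        Two-sided p = 2*Phi(z) = 0.607202.
Step 6: alpha = 0.1. fail to reject H0.

W+ = 32.5, W- = 45.5, W = min = 32.5, p = 0.607202, fail to reject H0.


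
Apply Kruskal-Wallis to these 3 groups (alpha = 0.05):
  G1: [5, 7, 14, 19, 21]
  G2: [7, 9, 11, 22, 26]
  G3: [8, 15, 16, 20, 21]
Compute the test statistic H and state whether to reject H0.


Step 1: Combine all N = 15 observations and assign midranks.
sorted (value, group, rank): (5,G1,1), (7,G1,2.5), (7,G2,2.5), (8,G3,4), (9,G2,5), (11,G2,6), (14,G1,7), (15,G3,8), (16,G3,9), (19,G1,10), (20,G3,11), (21,G1,12.5), (21,G3,12.5), (22,G2,14), (26,G2,15)
Step 2: Sum ranks within each group.
R_1 = 33 (n_1 = 5)
R_2 = 42.5 (n_2 = 5)
R_3 = 44.5 (n_3 = 5)
Step 3: H = 12/(N(N+1)) * sum(R_i^2/n_i) - 3(N+1)
     = 12/(15*16) * (33^2/5 + 42.5^2/5 + 44.5^2/5) - 3*16
     = 0.050000 * 975.1 - 48
     = 0.755000.
Step 4: Ties present; correction factor C = 1 - 12/(15^3 - 15) = 0.996429. Corrected H = 0.755000 / 0.996429 = 0.757706.
Step 5: Under H0, H ~ chi^2(2); p-value = 0.684646.
Step 6: alpha = 0.05. fail to reject H0.

H = 0.7577, df = 2, p = 0.684646, fail to reject H0.


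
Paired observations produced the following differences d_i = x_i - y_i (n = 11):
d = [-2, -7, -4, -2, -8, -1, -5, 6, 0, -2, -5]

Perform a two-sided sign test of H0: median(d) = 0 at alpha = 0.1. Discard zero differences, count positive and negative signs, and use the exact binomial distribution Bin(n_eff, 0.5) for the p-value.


Step 1: Discard zero differences. Original n = 11; n_eff = number of nonzero differences = 10.
Nonzero differences (with sign): -2, -7, -4, -2, -8, -1, -5, +6, -2, -5
Step 2: Count signs: positive = 1, negative = 9.
Step 3: Under H0: P(positive) = 0.5, so the number of positives S ~ Bin(10, 0.5).
Step 4: Two-sided exact p-value = sum of Bin(10,0.5) probabilities at or below the observed probability = 0.021484.
Step 5: alpha = 0.1. reject H0.

n_eff = 10, pos = 1, neg = 9, p = 0.021484, reject H0.


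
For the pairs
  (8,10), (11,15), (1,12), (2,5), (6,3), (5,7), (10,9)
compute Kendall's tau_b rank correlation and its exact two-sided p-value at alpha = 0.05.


Step 1: Enumerate the 21 unordered pairs (i,j) with i<j and classify each by sign(x_j-x_i) * sign(y_j-y_i).
  (1,2):dx=+3,dy=+5->C; (1,3):dx=-7,dy=+2->D; (1,4):dx=-6,dy=-5->C; (1,5):dx=-2,dy=-7->C
  (1,6):dx=-3,dy=-3->C; (1,7):dx=+2,dy=-1->D; (2,3):dx=-10,dy=-3->C; (2,4):dx=-9,dy=-10->C
  (2,5):dx=-5,dy=-12->C; (2,6):dx=-6,dy=-8->C; (2,7):dx=-1,dy=-6->C; (3,4):dx=+1,dy=-7->D
  (3,5):dx=+5,dy=-9->D; (3,6):dx=+4,dy=-5->D; (3,7):dx=+9,dy=-3->D; (4,5):dx=+4,dy=-2->D
  (4,6):dx=+3,dy=+2->C; (4,7):dx=+8,dy=+4->C; (5,6):dx=-1,dy=+4->D; (5,7):dx=+4,dy=+6->C
  (6,7):dx=+5,dy=+2->C
Step 2: C = 13, D = 8, total pairs = 21.
Step 3: tau = (C - D)/(n(n-1)/2) = (13 - 8)/21 = 0.238095.
Step 4: Exact two-sided p-value (enumerate n! = 5040 permutations of y under H0): p = 0.561905.
Step 5: alpha = 0.05. fail to reject H0.

tau_b = 0.2381 (C=13, D=8), p = 0.561905, fail to reject H0.


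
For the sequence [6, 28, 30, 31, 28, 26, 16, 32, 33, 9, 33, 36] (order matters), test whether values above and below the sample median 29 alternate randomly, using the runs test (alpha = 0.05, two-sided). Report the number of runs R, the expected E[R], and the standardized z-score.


Step 1: Compute median = 29; label A = above, B = below.
Labels in order: BBAABBBAABAA  (n_A = 6, n_B = 6)
Step 2: Count runs R = 6.
Step 3: Under H0 (random ordering), E[R] = 2*n_A*n_B/(n_A+n_B) + 1 = 2*6*6/12 + 1 = 7.0000.
        Var[R] = 2*n_A*n_B*(2*n_A*n_B - n_A - n_B) / ((n_A+n_B)^2 * (n_A+n_B-1)) = 4320/1584 = 2.7273.
        SD[R] = 1.6514.
Step 4: Continuity-corrected z = (R + 0.5 - E[R]) / SD[R] = (6 + 0.5 - 7.0000) / 1.6514 = -0.3028.
Step 5: Two-sided p-value via normal approximation = 2*(1 - Phi(|z|)) = 0.762069.
Step 6: alpha = 0.05. fail to reject H0.

R = 6, z = -0.3028, p = 0.762069, fail to reject H0.


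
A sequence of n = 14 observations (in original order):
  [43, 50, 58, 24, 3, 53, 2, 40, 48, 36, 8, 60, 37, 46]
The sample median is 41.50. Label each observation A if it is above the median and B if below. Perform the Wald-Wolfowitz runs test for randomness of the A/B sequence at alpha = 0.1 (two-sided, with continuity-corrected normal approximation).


Step 1: Compute median = 41.50; label A = above, B = below.
Labels in order: AAABBABBABBABA  (n_A = 7, n_B = 7)
Step 2: Count runs R = 9.
Step 3: Under H0 (random ordering), E[R] = 2*n_A*n_B/(n_A+n_B) + 1 = 2*7*7/14 + 1 = 8.0000.
        Var[R] = 2*n_A*n_B*(2*n_A*n_B - n_A - n_B) / ((n_A+n_B)^2 * (n_A+n_B-1)) = 8232/2548 = 3.2308.
        SD[R] = 1.7974.
Step 4: Continuity-corrected z = (R - 0.5 - E[R]) / SD[R] = (9 - 0.5 - 8.0000) / 1.7974 = 0.2782.
Step 5: Two-sided p-value via normal approximation = 2*(1 - Phi(|z|)) = 0.780879.
Step 6: alpha = 0.1. fail to reject H0.

R = 9, z = 0.2782, p = 0.780879, fail to reject H0.


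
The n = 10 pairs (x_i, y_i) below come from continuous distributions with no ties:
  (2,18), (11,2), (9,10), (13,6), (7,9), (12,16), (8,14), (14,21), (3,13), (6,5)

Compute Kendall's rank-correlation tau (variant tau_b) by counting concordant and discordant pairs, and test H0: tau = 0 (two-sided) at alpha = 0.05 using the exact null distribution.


Step 1: Enumerate the 45 unordered pairs (i,j) with i<j and classify each by sign(x_j-x_i) * sign(y_j-y_i).
  (1,2):dx=+9,dy=-16->D; (1,3):dx=+7,dy=-8->D; (1,4):dx=+11,dy=-12->D; (1,5):dx=+5,dy=-9->D
  (1,6):dx=+10,dy=-2->D; (1,7):dx=+6,dy=-4->D; (1,8):dx=+12,dy=+3->C; (1,9):dx=+1,dy=-5->D
  (1,10):dx=+4,dy=-13->D; (2,3):dx=-2,dy=+8->D; (2,4):dx=+2,dy=+4->C; (2,5):dx=-4,dy=+7->D
  (2,6):dx=+1,dy=+14->C; (2,7):dx=-3,dy=+12->D; (2,8):dx=+3,dy=+19->C; (2,9):dx=-8,dy=+11->D
  (2,10):dx=-5,dy=+3->D; (3,4):dx=+4,dy=-4->D; (3,5):dx=-2,dy=-1->C; (3,6):dx=+3,dy=+6->C
  (3,7):dx=-1,dy=+4->D; (3,8):dx=+5,dy=+11->C; (3,9):dx=-6,dy=+3->D; (3,10):dx=-3,dy=-5->C
  (4,5):dx=-6,dy=+3->D; (4,6):dx=-1,dy=+10->D; (4,7):dx=-5,dy=+8->D; (4,8):dx=+1,dy=+15->C
  (4,9):dx=-10,dy=+7->D; (4,10):dx=-7,dy=-1->C; (5,6):dx=+5,dy=+7->C; (5,7):dx=+1,dy=+5->C
  (5,8):dx=+7,dy=+12->C; (5,9):dx=-4,dy=+4->D; (5,10):dx=-1,dy=-4->C; (6,7):dx=-4,dy=-2->C
  (6,8):dx=+2,dy=+5->C; (6,9):dx=-9,dy=-3->C; (6,10):dx=-6,dy=-11->C; (7,8):dx=+6,dy=+7->C
  (7,9):dx=-5,dy=-1->C; (7,10):dx=-2,dy=-9->C; (8,9):dx=-11,dy=-8->C; (8,10):dx=-8,dy=-16->C
  (9,10):dx=+3,dy=-8->D
Step 2: C = 23, D = 22, total pairs = 45.
Step 3: tau = (C - D)/(n(n-1)/2) = (23 - 22)/45 = 0.022222.
Step 4: Exact two-sided p-value (enumerate n! = 3628800 permutations of y under H0): p = 1.000000.
Step 5: alpha = 0.05. fail to reject H0.

tau_b = 0.0222 (C=23, D=22), p = 1.000000, fail to reject H0.


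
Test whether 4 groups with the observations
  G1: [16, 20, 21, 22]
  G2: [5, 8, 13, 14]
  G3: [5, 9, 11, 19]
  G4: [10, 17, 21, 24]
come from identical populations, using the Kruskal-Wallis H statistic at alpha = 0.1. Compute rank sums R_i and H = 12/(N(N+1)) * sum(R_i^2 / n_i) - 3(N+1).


Step 1: Combine all N = 16 observations and assign midranks.
sorted (value, group, rank): (5,G2,1.5), (5,G3,1.5), (8,G2,3), (9,G3,4), (10,G4,5), (11,G3,6), (13,G2,7), (14,G2,8), (16,G1,9), (17,G4,10), (19,G3,11), (20,G1,12), (21,G1,13.5), (21,G4,13.5), (22,G1,15), (24,G4,16)
Step 2: Sum ranks within each group.
R_1 = 49.5 (n_1 = 4)
R_2 = 19.5 (n_2 = 4)
R_3 = 22.5 (n_3 = 4)
R_4 = 44.5 (n_4 = 4)
Step 3: H = 12/(N(N+1)) * sum(R_i^2/n_i) - 3(N+1)
     = 12/(16*17) * (49.5^2/4 + 19.5^2/4 + 22.5^2/4 + 44.5^2/4) - 3*17
     = 0.044118 * 1329.25 - 51
     = 7.643382.
Step 4: Ties present; correction factor C = 1 - 12/(16^3 - 16) = 0.997059. Corrected H = 7.643382 / 0.997059 = 7.665929.
Step 5: Under H0, H ~ chi^2(3); p-value = 0.053445.
Step 6: alpha = 0.1. reject H0.

H = 7.6659, df = 3, p = 0.053445, reject H0.


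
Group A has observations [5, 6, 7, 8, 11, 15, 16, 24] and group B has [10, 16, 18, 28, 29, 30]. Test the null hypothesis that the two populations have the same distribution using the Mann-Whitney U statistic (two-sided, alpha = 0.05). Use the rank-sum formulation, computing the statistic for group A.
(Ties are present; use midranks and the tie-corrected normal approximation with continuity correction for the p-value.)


Step 1: Combine and sort all 14 observations; assign midranks.
sorted (value, group): (5,X), (6,X), (7,X), (8,X), (10,Y), (11,X), (15,X), (16,X), (16,Y), (18,Y), (24,X), (28,Y), (29,Y), (30,Y)
ranks: 5->1, 6->2, 7->3, 8->4, 10->5, 11->6, 15->7, 16->8.5, 16->8.5, 18->10, 24->11, 28->12, 29->13, 30->14
Step 2: Rank sum for X: R1 = 1 + 2 + 3 + 4 + 6 + 7 + 8.5 + 11 = 42.5.
Step 3: U_X = R1 - n1(n1+1)/2 = 42.5 - 8*9/2 = 42.5 - 36 = 6.5.
       U_Y = n1*n2 - U_X = 48 - 6.5 = 41.5.
Step 4: Ties are present, so use the tie-corrected normal approximation (with continuity correction) for the p-value.
Step 5: p-value = 0.028013; compare to alpha = 0.05. reject H0.

U_X = 6.5, p = 0.028013, reject H0 at alpha = 0.05.


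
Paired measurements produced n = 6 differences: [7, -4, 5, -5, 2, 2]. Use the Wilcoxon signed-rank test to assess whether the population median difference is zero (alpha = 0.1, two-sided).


Step 1: Drop any zero differences (none here) and take |d_i|.
|d| = [7, 4, 5, 5, 2, 2]
Step 2: Midrank |d_i| (ties get averaged ranks).
ranks: |7|->6, |4|->3, |5|->4.5, |5|->4.5, |2|->1.5, |2|->1.5
Step 3: Attach original signs; sum ranks with positive sign and with negative sign.
W+ = 6 + 4.5 + 1.5 + 1.5 = 13.5
W- = 3 + 4.5 = 7.5
(Check: W+ + W- = 21 should equal n(n+1)/2 = 21.)
Step 4: Test statistic W = min(W+, W-) = 7.5.
Step 5: Ties in |d|, so use the tie-corrected normal approximation.
        E[W] = n(n+1)/4 = 6*7/4 = 10.5.
        Tie groups: |d|=2 (t=2), |d|=5 (t=2); sum(t^3 - t) = 12.
        Var[W] = n(n+1)(2n+1)/24 - sum(t^3-t)/48 = 546/24 - 12/48 = 22.5.
        z = (W - E[W]) / sqrt(Var[W]) = (7.5 - 10.5) / 4.7434 = -0.6325.
        Two-sided p = 2*Phi(z) = 0.527089.
Step 6: alpha = 0.1. fail to reject H0.

W+ = 13.5, W- = 7.5, W = min = 7.5, p = 0.527089, fail to reject H0.


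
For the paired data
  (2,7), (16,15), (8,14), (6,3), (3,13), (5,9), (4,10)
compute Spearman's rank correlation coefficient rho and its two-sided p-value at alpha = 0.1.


Step 1: Rank x and y separately (midranks; no ties here).
rank(x): 2->1, 16->7, 8->6, 6->5, 3->2, 5->4, 4->3
rank(y): 7->2, 15->7, 14->6, 3->1, 13->5, 9->3, 10->4
Step 2: d_i = R_x(i) - R_y(i); compute d_i^2.
  (1-2)^2=1, (7-7)^2=0, (6-6)^2=0, (5-1)^2=16, (2-5)^2=9, (4-3)^2=1, (3-4)^2=1
sum(d^2) = 28.
Step 3: rho = 1 - 6*28 / (7*(7^2 - 1)) = 1 - 168/336 = 0.500000.
Step 4: Under H0, t = rho * sqrt((n-2)/(1-rho^2)) = 1.2910 ~ t(5).
Step 5: Two-sided p-value from the t-distribution with 5 df = 0.253170.
Step 6: alpha = 0.1. fail to reject H0.

rho = 0.5000, p = 0.253170, fail to reject H0 at alpha = 0.1.


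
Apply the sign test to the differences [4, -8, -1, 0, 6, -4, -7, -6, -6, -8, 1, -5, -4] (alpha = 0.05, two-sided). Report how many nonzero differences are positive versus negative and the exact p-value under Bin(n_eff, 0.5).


Step 1: Discard zero differences. Original n = 13; n_eff = number of nonzero differences = 12.
Nonzero differences (with sign): +4, -8, -1, +6, -4, -7, -6, -6, -8, +1, -5, -4
Step 2: Count signs: positive = 3, negative = 9.
Step 3: Under H0: P(positive) = 0.5, so the number of positives S ~ Bin(12, 0.5).
Step 4: Two-sided exact p-value = sum of Bin(12,0.5) probabilities at or below the observed probability = 0.145996.
Step 5: alpha = 0.05. fail to reject H0.

n_eff = 12, pos = 3, neg = 9, p = 0.145996, fail to reject H0.


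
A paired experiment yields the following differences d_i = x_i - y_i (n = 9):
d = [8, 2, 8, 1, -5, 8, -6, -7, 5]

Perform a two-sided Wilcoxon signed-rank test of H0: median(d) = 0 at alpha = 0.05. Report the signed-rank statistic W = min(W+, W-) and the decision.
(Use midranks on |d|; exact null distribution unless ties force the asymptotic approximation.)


Step 1: Drop any zero differences (none here) and take |d_i|.
|d| = [8, 2, 8, 1, 5, 8, 6, 7, 5]
Step 2: Midrank |d_i| (ties get averaged ranks).
ranks: |8|->8, |2|->2, |8|->8, |1|->1, |5|->3.5, |8|->8, |6|->5, |7|->6, |5|->3.5
Step 3: Attach original signs; sum ranks with positive sign and with negative sign.
W+ = 8 + 2 + 8 + 1 + 8 + 3.5 = 30.5
W- = 3.5 + 5 + 6 = 14.5
(Check: W+ + W- = 45 should equal n(n+1)/2 = 45.)
Step 4: Test statistic W = min(W+, W-) = 14.5.
Step 5: Ties in |d|, so use the tie-corrected normal approximation.
        E[W] = n(n+1)/4 = 9*10/4 = 22.5.
        Tie groups: |d|=5 (t=2), |d|=8 (t=3); sum(t^3 - t) = 30.
        Var[W] = n(n+1)(2n+1)/24 - sum(t^3-t)/48 = 1710/24 - 30/48 = 70.625.
        z = (W - E[W]) / sqrt(Var[W]) = (14.5 - 22.5) / 8.4039 = -0.9519.
        Two-sided p = 2*Phi(z) = 0.341126.
Step 6: alpha = 0.05. fail to reject H0.

W+ = 30.5, W- = 14.5, W = min = 14.5, p = 0.341126, fail to reject H0.


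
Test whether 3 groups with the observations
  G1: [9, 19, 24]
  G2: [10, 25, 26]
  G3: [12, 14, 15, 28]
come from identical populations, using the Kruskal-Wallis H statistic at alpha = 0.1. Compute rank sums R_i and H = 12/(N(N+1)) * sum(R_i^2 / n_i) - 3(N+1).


Step 1: Combine all N = 10 observations and assign midranks.
sorted (value, group, rank): (9,G1,1), (10,G2,2), (12,G3,3), (14,G3,4), (15,G3,5), (19,G1,6), (24,G1,7), (25,G2,8), (26,G2,9), (28,G3,10)
Step 2: Sum ranks within each group.
R_1 = 14 (n_1 = 3)
R_2 = 19 (n_2 = 3)
R_3 = 22 (n_3 = 4)
Step 3: H = 12/(N(N+1)) * sum(R_i^2/n_i) - 3(N+1)
     = 12/(10*11) * (14^2/3 + 19^2/3 + 22^2/4) - 3*11
     = 0.109091 * 306.667 - 33
     = 0.454545.
Step 4: No ties, so H is used without correction.
Step 5: Under H0, H ~ chi^2(2); p-value = 0.796703.
Step 6: alpha = 0.1. fail to reject H0.

H = 0.4545, df = 2, p = 0.796703, fail to reject H0.


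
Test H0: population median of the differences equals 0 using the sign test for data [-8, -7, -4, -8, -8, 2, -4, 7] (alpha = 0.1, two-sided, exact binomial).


Step 1: Discard zero differences. Original n = 8; n_eff = number of nonzero differences = 8.
Nonzero differences (with sign): -8, -7, -4, -8, -8, +2, -4, +7
Step 2: Count signs: positive = 2, negative = 6.
Step 3: Under H0: P(positive) = 0.5, so the number of positives S ~ Bin(8, 0.5).
Step 4: Two-sided exact p-value = sum of Bin(8,0.5) probabilities at or below the observed probability = 0.289062.
Step 5: alpha = 0.1. fail to reject H0.

n_eff = 8, pos = 2, neg = 6, p = 0.289062, fail to reject H0.


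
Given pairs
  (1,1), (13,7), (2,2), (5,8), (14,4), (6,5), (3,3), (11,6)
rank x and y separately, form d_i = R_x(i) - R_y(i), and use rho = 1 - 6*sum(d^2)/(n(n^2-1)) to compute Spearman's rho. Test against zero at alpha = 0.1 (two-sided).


Step 1: Rank x and y separately (midranks; no ties here).
rank(x): 1->1, 13->7, 2->2, 5->4, 14->8, 6->5, 3->3, 11->6
rank(y): 1->1, 7->7, 2->2, 8->8, 4->4, 5->5, 3->3, 6->6
Step 2: d_i = R_x(i) - R_y(i); compute d_i^2.
  (1-1)^2=0, (7-7)^2=0, (2-2)^2=0, (4-8)^2=16, (8-4)^2=16, (5-5)^2=0, (3-3)^2=0, (6-6)^2=0
sum(d^2) = 32.
Step 3: rho = 1 - 6*32 / (8*(8^2 - 1)) = 1 - 192/504 = 0.619048.
Step 4: Under H0, t = rho * sqrt((n-2)/(1-rho^2)) = 1.9308 ~ t(6).
Step 5: Two-sided p-value from the t-distribution with 6 df = 0.101733.
Step 6: alpha = 0.1. fail to reject H0.

rho = 0.6190, p = 0.101733, fail to reject H0 at alpha = 0.1.


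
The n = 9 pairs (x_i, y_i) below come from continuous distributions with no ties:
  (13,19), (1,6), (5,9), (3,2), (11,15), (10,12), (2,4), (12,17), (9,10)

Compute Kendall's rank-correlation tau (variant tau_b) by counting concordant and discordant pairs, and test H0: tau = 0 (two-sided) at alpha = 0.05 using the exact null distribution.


Step 1: Enumerate the 36 unordered pairs (i,j) with i<j and classify each by sign(x_j-x_i) * sign(y_j-y_i).
  (1,2):dx=-12,dy=-13->C; (1,3):dx=-8,dy=-10->C; (1,4):dx=-10,dy=-17->C; (1,5):dx=-2,dy=-4->C
  (1,6):dx=-3,dy=-7->C; (1,7):dx=-11,dy=-15->C; (1,8):dx=-1,dy=-2->C; (1,9):dx=-4,dy=-9->C
  (2,3):dx=+4,dy=+3->C; (2,4):dx=+2,dy=-4->D; (2,5):dx=+10,dy=+9->C; (2,6):dx=+9,dy=+6->C
  (2,7):dx=+1,dy=-2->D; (2,8):dx=+11,dy=+11->C; (2,9):dx=+8,dy=+4->C; (3,4):dx=-2,dy=-7->C
  (3,5):dx=+6,dy=+6->C; (3,6):dx=+5,dy=+3->C; (3,7):dx=-3,dy=-5->C; (3,8):dx=+7,dy=+8->C
  (3,9):dx=+4,dy=+1->C; (4,5):dx=+8,dy=+13->C; (4,6):dx=+7,dy=+10->C; (4,7):dx=-1,dy=+2->D
  (4,8):dx=+9,dy=+15->C; (4,9):dx=+6,dy=+8->C; (5,6):dx=-1,dy=-3->C; (5,7):dx=-9,dy=-11->C
  (5,8):dx=+1,dy=+2->C; (5,9):dx=-2,dy=-5->C; (6,7):dx=-8,dy=-8->C; (6,8):dx=+2,dy=+5->C
  (6,9):dx=-1,dy=-2->C; (7,8):dx=+10,dy=+13->C; (7,9):dx=+7,dy=+6->C; (8,9):dx=-3,dy=-7->C
Step 2: C = 33, D = 3, total pairs = 36.
Step 3: tau = (C - D)/(n(n-1)/2) = (33 - 3)/36 = 0.833333.
Step 4: Exact two-sided p-value (enumerate n! = 362880 permutations of y under H0): p = 0.000854.
Step 5: alpha = 0.05. reject H0.

tau_b = 0.8333 (C=33, D=3), p = 0.000854, reject H0.


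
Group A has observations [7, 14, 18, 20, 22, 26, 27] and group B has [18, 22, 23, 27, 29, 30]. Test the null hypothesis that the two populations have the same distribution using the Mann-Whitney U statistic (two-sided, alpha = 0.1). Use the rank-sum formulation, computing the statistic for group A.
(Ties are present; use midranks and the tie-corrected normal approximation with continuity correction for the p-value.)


Step 1: Combine and sort all 13 observations; assign midranks.
sorted (value, group): (7,X), (14,X), (18,X), (18,Y), (20,X), (22,X), (22,Y), (23,Y), (26,X), (27,X), (27,Y), (29,Y), (30,Y)
ranks: 7->1, 14->2, 18->3.5, 18->3.5, 20->5, 22->6.5, 22->6.5, 23->8, 26->9, 27->10.5, 27->10.5, 29->12, 30->13
Step 2: Rank sum for X: R1 = 1 + 2 + 3.5 + 5 + 6.5 + 9 + 10.5 = 37.5.
Step 3: U_X = R1 - n1(n1+1)/2 = 37.5 - 7*8/2 = 37.5 - 28 = 9.5.
       U_Y = n1*n2 - U_X = 42 - 9.5 = 32.5.
Step 4: Ties are present, so use the tie-corrected normal approximation (with continuity correction) for the p-value.
Step 5: p-value = 0.114578; compare to alpha = 0.1. fail to reject H0.

U_X = 9.5, p = 0.114578, fail to reject H0 at alpha = 0.1.


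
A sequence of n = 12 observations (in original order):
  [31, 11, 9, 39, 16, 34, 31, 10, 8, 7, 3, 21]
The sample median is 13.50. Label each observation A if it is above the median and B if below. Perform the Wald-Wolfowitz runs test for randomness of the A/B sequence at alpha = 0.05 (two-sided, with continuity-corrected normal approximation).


Step 1: Compute median = 13.50; label A = above, B = below.
Labels in order: ABBAAAABBBBA  (n_A = 6, n_B = 6)
Step 2: Count runs R = 5.
Step 3: Under H0 (random ordering), E[R] = 2*n_A*n_B/(n_A+n_B) + 1 = 2*6*6/12 + 1 = 7.0000.
        Var[R] = 2*n_A*n_B*(2*n_A*n_B - n_A - n_B) / ((n_A+n_B)^2 * (n_A+n_B-1)) = 4320/1584 = 2.7273.
        SD[R] = 1.6514.
Step 4: Continuity-corrected z = (R + 0.5 - E[R]) / SD[R] = (5 + 0.5 - 7.0000) / 1.6514 = -0.9083.
Step 5: Two-sided p-value via normal approximation = 2*(1 - Phi(|z|)) = 0.363722.
Step 6: alpha = 0.05. fail to reject H0.

R = 5, z = -0.9083, p = 0.363722, fail to reject H0.


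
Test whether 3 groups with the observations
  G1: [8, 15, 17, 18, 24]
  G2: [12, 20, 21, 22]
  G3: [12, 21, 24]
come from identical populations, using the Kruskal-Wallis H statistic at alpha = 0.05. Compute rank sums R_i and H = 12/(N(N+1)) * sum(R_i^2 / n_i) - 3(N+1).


Step 1: Combine all N = 12 observations and assign midranks.
sorted (value, group, rank): (8,G1,1), (12,G2,2.5), (12,G3,2.5), (15,G1,4), (17,G1,5), (18,G1,6), (20,G2,7), (21,G2,8.5), (21,G3,8.5), (22,G2,10), (24,G1,11.5), (24,G3,11.5)
Step 2: Sum ranks within each group.
R_1 = 27.5 (n_1 = 5)
R_2 = 28 (n_2 = 4)
R_3 = 22.5 (n_3 = 3)
Step 3: H = 12/(N(N+1)) * sum(R_i^2/n_i) - 3(N+1)
     = 12/(12*13) * (27.5^2/5 + 28^2/4 + 22.5^2/3) - 3*13
     = 0.076923 * 516 - 39
     = 0.692308.
Step 4: Ties present; correction factor C = 1 - 18/(12^3 - 12) = 0.989510. Corrected H = 0.692308 / 0.989510 = 0.699647.
Step 5: Under H0, H ~ chi^2(2); p-value = 0.704813.
Step 6: alpha = 0.05. fail to reject H0.

H = 0.6996, df = 2, p = 0.704813, fail to reject H0.


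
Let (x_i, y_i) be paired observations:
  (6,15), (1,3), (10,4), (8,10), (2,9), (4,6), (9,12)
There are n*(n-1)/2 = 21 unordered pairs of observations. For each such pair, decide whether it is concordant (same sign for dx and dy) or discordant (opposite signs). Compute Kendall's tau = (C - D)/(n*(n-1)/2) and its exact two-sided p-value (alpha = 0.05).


Step 1: Enumerate the 21 unordered pairs (i,j) with i<j and classify each by sign(x_j-x_i) * sign(y_j-y_i).
  (1,2):dx=-5,dy=-12->C; (1,3):dx=+4,dy=-11->D; (1,4):dx=+2,dy=-5->D; (1,5):dx=-4,dy=-6->C
  (1,6):dx=-2,dy=-9->C; (1,7):dx=+3,dy=-3->D; (2,3):dx=+9,dy=+1->C; (2,4):dx=+7,dy=+7->C
  (2,5):dx=+1,dy=+6->C; (2,6):dx=+3,dy=+3->C; (2,7):dx=+8,dy=+9->C; (3,4):dx=-2,dy=+6->D
  (3,5):dx=-8,dy=+5->D; (3,6):dx=-6,dy=+2->D; (3,7):dx=-1,dy=+8->D; (4,5):dx=-6,dy=-1->C
  (4,6):dx=-4,dy=-4->C; (4,7):dx=+1,dy=+2->C; (5,6):dx=+2,dy=-3->D; (5,7):dx=+7,dy=+3->C
  (6,7):dx=+5,dy=+6->C
Step 2: C = 13, D = 8, total pairs = 21.
Step 3: tau = (C - D)/(n(n-1)/2) = (13 - 8)/21 = 0.238095.
Step 4: Exact two-sided p-value (enumerate n! = 5040 permutations of y under H0): p = 0.561905.
Step 5: alpha = 0.05. fail to reject H0.

tau_b = 0.2381 (C=13, D=8), p = 0.561905, fail to reject H0.


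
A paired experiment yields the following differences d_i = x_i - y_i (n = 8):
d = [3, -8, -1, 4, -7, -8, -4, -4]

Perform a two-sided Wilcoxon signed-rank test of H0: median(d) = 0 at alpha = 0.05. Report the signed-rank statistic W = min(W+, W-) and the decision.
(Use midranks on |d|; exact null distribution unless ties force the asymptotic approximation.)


Step 1: Drop any zero differences (none here) and take |d_i|.
|d| = [3, 8, 1, 4, 7, 8, 4, 4]
Step 2: Midrank |d_i| (ties get averaged ranks).
ranks: |3|->2, |8|->7.5, |1|->1, |4|->4, |7|->6, |8|->7.5, |4|->4, |4|->4
Step 3: Attach original signs; sum ranks with positive sign and with negative sign.
W+ = 2 + 4 = 6
W- = 7.5 + 1 + 6 + 7.5 + 4 + 4 = 30
(Check: W+ + W- = 36 should equal n(n+1)/2 = 36.)
Step 4: Test statistic W = min(W+, W-) = 6.
Step 5: Ties in |d|, so use the tie-corrected normal approximation.
        E[W] = n(n+1)/4 = 8*9/4 = 18.
        Tie groups: |d|=4 (t=3), |d|=8 (t=2); sum(t^3 - t) = 30.
        Var[W] = n(n+1)(2n+1)/24 - sum(t^3-t)/48 = 1224/24 - 30/48 = 50.375.
        z = (W - E[W]) / sqrt(Var[W]) = (6 - 18) / 7.0975 = -1.6907.
        Two-sided p = 2*Phi(z) = 0.090889.
Step 6: alpha = 0.05. fail to reject H0.

W+ = 6, W- = 30, W = min = 6, p = 0.090889, fail to reject H0.


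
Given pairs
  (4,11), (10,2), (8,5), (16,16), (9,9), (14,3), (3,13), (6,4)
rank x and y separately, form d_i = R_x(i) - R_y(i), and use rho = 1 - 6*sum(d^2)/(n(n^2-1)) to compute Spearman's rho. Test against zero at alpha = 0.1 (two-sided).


Step 1: Rank x and y separately (midranks; no ties here).
rank(x): 4->2, 10->6, 8->4, 16->8, 9->5, 14->7, 3->1, 6->3
rank(y): 11->6, 2->1, 5->4, 16->8, 9->5, 3->2, 13->7, 4->3
Step 2: d_i = R_x(i) - R_y(i); compute d_i^2.
  (2-6)^2=16, (6-1)^2=25, (4-4)^2=0, (8-8)^2=0, (5-5)^2=0, (7-2)^2=25, (1-7)^2=36, (3-3)^2=0
sum(d^2) = 102.
Step 3: rho = 1 - 6*102 / (8*(8^2 - 1)) = 1 - 612/504 = -0.214286.
Step 4: Under H0, t = rho * sqrt((n-2)/(1-rho^2)) = -0.5374 ~ t(6).
Step 5: Two-sided p-value from the t-distribution with 6 df = 0.610344.
Step 6: alpha = 0.1. fail to reject H0.

rho = -0.2143, p = 0.610344, fail to reject H0 at alpha = 0.1.


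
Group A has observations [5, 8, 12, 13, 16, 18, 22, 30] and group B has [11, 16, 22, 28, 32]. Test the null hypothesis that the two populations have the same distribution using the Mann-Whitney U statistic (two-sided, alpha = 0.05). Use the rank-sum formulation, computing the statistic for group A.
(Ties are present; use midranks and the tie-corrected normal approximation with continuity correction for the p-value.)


Step 1: Combine and sort all 13 observations; assign midranks.
sorted (value, group): (5,X), (8,X), (11,Y), (12,X), (13,X), (16,X), (16,Y), (18,X), (22,X), (22,Y), (28,Y), (30,X), (32,Y)
ranks: 5->1, 8->2, 11->3, 12->4, 13->5, 16->6.5, 16->6.5, 18->8, 22->9.5, 22->9.5, 28->11, 30->12, 32->13
Step 2: Rank sum for X: R1 = 1 + 2 + 4 + 5 + 6.5 + 8 + 9.5 + 12 = 48.
Step 3: U_X = R1 - n1(n1+1)/2 = 48 - 8*9/2 = 48 - 36 = 12.
       U_Y = n1*n2 - U_X = 40 - 12 = 28.
Step 4: Ties are present, so use the tie-corrected normal approximation (with continuity correction) for the p-value.
Step 5: p-value = 0.270933; compare to alpha = 0.05. fail to reject H0.

U_X = 12, p = 0.270933, fail to reject H0 at alpha = 0.05.


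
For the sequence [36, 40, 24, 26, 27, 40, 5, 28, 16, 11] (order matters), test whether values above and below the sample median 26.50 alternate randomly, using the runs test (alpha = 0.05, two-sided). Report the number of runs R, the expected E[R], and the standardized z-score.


Step 1: Compute median = 26.50; label A = above, B = below.
Labels in order: AABBAABABB  (n_A = 5, n_B = 5)
Step 2: Count runs R = 6.
Step 3: Under H0 (random ordering), E[R] = 2*n_A*n_B/(n_A+n_B) + 1 = 2*5*5/10 + 1 = 6.0000.
        Var[R] = 2*n_A*n_B*(2*n_A*n_B - n_A - n_B) / ((n_A+n_B)^2 * (n_A+n_B-1)) = 2000/900 = 2.2222.
        SD[R] = 1.4907.
Step 4: R = E[R], so z = 0 with no continuity correction.
Step 5: Two-sided p-value via normal approximation = 2*(1 - Phi(|z|)) = 1.000000.
Step 6: alpha = 0.05. fail to reject H0.

R = 6, z = 0.0000, p = 1.000000, fail to reject H0.


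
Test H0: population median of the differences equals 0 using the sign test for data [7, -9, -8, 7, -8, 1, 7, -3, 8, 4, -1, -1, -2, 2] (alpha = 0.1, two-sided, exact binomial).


Step 1: Discard zero differences. Original n = 14; n_eff = number of nonzero differences = 14.
Nonzero differences (with sign): +7, -9, -8, +7, -8, +1, +7, -3, +8, +4, -1, -1, -2, +2
Step 2: Count signs: positive = 7, negative = 7.
Step 3: Under H0: P(positive) = 0.5, so the number of positives S ~ Bin(14, 0.5).
Step 4: Two-sided exact p-value = sum of Bin(14,0.5) probabilities at or below the observed probability = 1.000000.
Step 5: alpha = 0.1. fail to reject H0.

n_eff = 14, pos = 7, neg = 7, p = 1.000000, fail to reject H0.


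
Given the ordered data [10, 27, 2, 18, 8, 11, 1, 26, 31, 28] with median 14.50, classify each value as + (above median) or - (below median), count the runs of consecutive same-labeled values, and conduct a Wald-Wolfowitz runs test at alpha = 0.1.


Step 1: Compute median = 14.50; label A = above, B = below.
Labels in order: BABABBBAAA  (n_A = 5, n_B = 5)
Step 2: Count runs R = 6.
Step 3: Under H0 (random ordering), E[R] = 2*n_A*n_B/(n_A+n_B) + 1 = 2*5*5/10 + 1 = 6.0000.
        Var[R] = 2*n_A*n_B*(2*n_A*n_B - n_A - n_B) / ((n_A+n_B)^2 * (n_A+n_B-1)) = 2000/900 = 2.2222.
        SD[R] = 1.4907.
Step 4: R = E[R], so z = 0 with no continuity correction.
Step 5: Two-sided p-value via normal approximation = 2*(1 - Phi(|z|)) = 1.000000.
Step 6: alpha = 0.1. fail to reject H0.

R = 6, z = 0.0000, p = 1.000000, fail to reject H0.


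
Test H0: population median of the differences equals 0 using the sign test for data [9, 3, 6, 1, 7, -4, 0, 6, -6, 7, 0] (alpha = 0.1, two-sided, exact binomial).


Step 1: Discard zero differences. Original n = 11; n_eff = number of nonzero differences = 9.
Nonzero differences (with sign): +9, +3, +6, +1, +7, -4, +6, -6, +7
Step 2: Count signs: positive = 7, negative = 2.
Step 3: Under H0: P(positive) = 0.5, so the number of positives S ~ Bin(9, 0.5).
Step 4: Two-sided exact p-value = sum of Bin(9,0.5) probabilities at or below the observed probability = 0.179688.
Step 5: alpha = 0.1. fail to reject H0.

n_eff = 9, pos = 7, neg = 2, p = 0.179688, fail to reject H0.


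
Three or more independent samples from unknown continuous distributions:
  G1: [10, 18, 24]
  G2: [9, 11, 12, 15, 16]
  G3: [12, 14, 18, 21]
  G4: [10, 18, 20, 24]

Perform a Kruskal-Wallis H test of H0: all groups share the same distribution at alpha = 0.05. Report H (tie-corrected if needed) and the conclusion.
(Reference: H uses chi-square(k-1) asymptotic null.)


Step 1: Combine all N = 16 observations and assign midranks.
sorted (value, group, rank): (9,G2,1), (10,G1,2.5), (10,G4,2.5), (11,G2,4), (12,G2,5.5), (12,G3,5.5), (14,G3,7), (15,G2,8), (16,G2,9), (18,G1,11), (18,G3,11), (18,G4,11), (20,G4,13), (21,G3,14), (24,G1,15.5), (24,G4,15.5)
Step 2: Sum ranks within each group.
R_1 = 29 (n_1 = 3)
R_2 = 27.5 (n_2 = 5)
R_3 = 37.5 (n_3 = 4)
R_4 = 42 (n_4 = 4)
Step 3: H = 12/(N(N+1)) * sum(R_i^2/n_i) - 3(N+1)
     = 12/(16*17) * (29^2/3 + 27.5^2/5 + 37.5^2/4 + 42^2/4) - 3*17
     = 0.044118 * 1224.15 - 51
     = 3.006434.
Step 4: Ties present; correction factor C = 1 - 42/(16^3 - 16) = 0.989706. Corrected H = 3.006434 / 0.989706 = 3.037704.
Step 5: Under H0, H ~ chi^2(3); p-value = 0.385848.
Step 6: alpha = 0.05. fail to reject H0.

H = 3.0377, df = 3, p = 0.385848, fail to reject H0.


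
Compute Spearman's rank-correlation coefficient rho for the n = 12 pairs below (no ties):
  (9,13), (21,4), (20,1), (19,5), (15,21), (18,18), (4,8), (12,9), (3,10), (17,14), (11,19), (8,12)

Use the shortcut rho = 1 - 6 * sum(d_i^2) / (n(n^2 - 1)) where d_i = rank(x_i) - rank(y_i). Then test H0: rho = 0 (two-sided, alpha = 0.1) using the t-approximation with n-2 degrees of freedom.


Step 1: Rank x and y separately (midranks; no ties here).
rank(x): 9->4, 21->12, 20->11, 19->10, 15->7, 18->9, 4->2, 12->6, 3->1, 17->8, 11->5, 8->3
rank(y): 13->8, 4->2, 1->1, 5->3, 21->12, 18->10, 8->4, 9->5, 10->6, 14->9, 19->11, 12->7
Step 2: d_i = R_x(i) - R_y(i); compute d_i^2.
  (4-8)^2=16, (12-2)^2=100, (11-1)^2=100, (10-3)^2=49, (7-12)^2=25, (9-10)^2=1, (2-4)^2=4, (6-5)^2=1, (1-6)^2=25, (8-9)^2=1, (5-11)^2=36, (3-7)^2=16
sum(d^2) = 374.
Step 3: rho = 1 - 6*374 / (12*(12^2 - 1)) = 1 - 2244/1716 = -0.307692.
Step 4: Under H0, t = rho * sqrt((n-2)/(1-rho^2)) = -1.0226 ~ t(10).
Step 5: Two-sided p-value from the t-distribution with 10 df = 0.330589.
Step 6: alpha = 0.1. fail to reject H0.

rho = -0.3077, p = 0.330589, fail to reject H0 at alpha = 0.1.


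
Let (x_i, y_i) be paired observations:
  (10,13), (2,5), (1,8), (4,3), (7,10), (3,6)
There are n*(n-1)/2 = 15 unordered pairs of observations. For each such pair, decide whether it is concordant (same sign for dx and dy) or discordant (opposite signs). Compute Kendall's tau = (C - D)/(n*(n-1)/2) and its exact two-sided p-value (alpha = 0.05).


Step 1: Enumerate the 15 unordered pairs (i,j) with i<j and classify each by sign(x_j-x_i) * sign(y_j-y_i).
  (1,2):dx=-8,dy=-8->C; (1,3):dx=-9,dy=-5->C; (1,4):dx=-6,dy=-10->C; (1,5):dx=-3,dy=-3->C
  (1,6):dx=-7,dy=-7->C; (2,3):dx=-1,dy=+3->D; (2,4):dx=+2,dy=-2->D; (2,5):dx=+5,dy=+5->C
  (2,6):dx=+1,dy=+1->C; (3,4):dx=+3,dy=-5->D; (3,5):dx=+6,dy=+2->C; (3,6):dx=+2,dy=-2->D
  (4,5):dx=+3,dy=+7->C; (4,6):dx=-1,dy=+3->D; (5,6):dx=-4,dy=-4->C
Step 2: C = 10, D = 5, total pairs = 15.
Step 3: tau = (C - D)/(n(n-1)/2) = (10 - 5)/15 = 0.333333.
Step 4: Exact two-sided p-value (enumerate n! = 720 permutations of y under H0): p = 0.469444.
Step 5: alpha = 0.05. fail to reject H0.

tau_b = 0.3333 (C=10, D=5), p = 0.469444, fail to reject H0.


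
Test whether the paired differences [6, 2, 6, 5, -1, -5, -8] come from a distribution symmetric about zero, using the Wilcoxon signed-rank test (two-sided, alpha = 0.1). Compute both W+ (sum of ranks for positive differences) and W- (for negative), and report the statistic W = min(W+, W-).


Step 1: Drop any zero differences (none here) and take |d_i|.
|d| = [6, 2, 6, 5, 1, 5, 8]
Step 2: Midrank |d_i| (ties get averaged ranks).
ranks: |6|->5.5, |2|->2, |6|->5.5, |5|->3.5, |1|->1, |5|->3.5, |8|->7
Step 3: Attach original signs; sum ranks with positive sign and with negative sign.
W+ = 5.5 + 2 + 5.5 + 3.5 = 16.5
W- = 1 + 3.5 + 7 = 11.5
(Check: W+ + W- = 28 should equal n(n+1)/2 = 28.)
Step 4: Test statistic W = min(W+, W-) = 11.5.
Step 5: Ties in |d|, so use the tie-corrected normal approximation.
        E[W] = n(n+1)/4 = 7*8/4 = 14.
        Tie groups: |d|=5 (t=2), |d|=6 (t=2); sum(t^3 - t) = 12.
        Var[W] = n(n+1)(2n+1)/24 - sum(t^3-t)/48 = 840/24 - 12/48 = 34.75.
        z = (W - E[W]) / sqrt(Var[W]) = (11.5 - 14) / 5.8949 = -0.4241.
        Two-sided p = 2*Phi(z) = 0.671497.
Step 6: alpha = 0.1. fail to reject H0.

W+ = 16.5, W- = 11.5, W = min = 11.5, p = 0.671497, fail to reject H0.


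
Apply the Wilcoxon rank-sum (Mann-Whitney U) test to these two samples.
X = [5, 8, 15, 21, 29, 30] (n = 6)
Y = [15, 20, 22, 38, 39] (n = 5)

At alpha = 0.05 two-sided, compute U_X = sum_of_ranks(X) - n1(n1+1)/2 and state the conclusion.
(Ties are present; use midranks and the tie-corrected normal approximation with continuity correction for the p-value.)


Step 1: Combine and sort all 11 observations; assign midranks.
sorted (value, group): (5,X), (8,X), (15,X), (15,Y), (20,Y), (21,X), (22,Y), (29,X), (30,X), (38,Y), (39,Y)
ranks: 5->1, 8->2, 15->3.5, 15->3.5, 20->5, 21->6, 22->7, 29->8, 30->9, 38->10, 39->11
Step 2: Rank sum for X: R1 = 1 + 2 + 3.5 + 6 + 8 + 9 = 29.5.
Step 3: U_X = R1 - n1(n1+1)/2 = 29.5 - 6*7/2 = 29.5 - 21 = 8.5.
       U_Y = n1*n2 - U_X = 30 - 8.5 = 21.5.
Step 4: Ties are present, so use the tie-corrected normal approximation (with continuity correction) for the p-value.
Step 5: p-value = 0.272229; compare to alpha = 0.05. fail to reject H0.

U_X = 8.5, p = 0.272229, fail to reject H0 at alpha = 0.05.


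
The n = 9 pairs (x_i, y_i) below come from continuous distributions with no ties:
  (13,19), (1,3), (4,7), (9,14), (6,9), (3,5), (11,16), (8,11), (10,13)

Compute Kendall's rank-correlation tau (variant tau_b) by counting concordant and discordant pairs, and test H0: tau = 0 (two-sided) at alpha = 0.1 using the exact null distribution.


Step 1: Enumerate the 36 unordered pairs (i,j) with i<j and classify each by sign(x_j-x_i) * sign(y_j-y_i).
  (1,2):dx=-12,dy=-16->C; (1,3):dx=-9,dy=-12->C; (1,4):dx=-4,dy=-5->C; (1,5):dx=-7,dy=-10->C
  (1,6):dx=-10,dy=-14->C; (1,7):dx=-2,dy=-3->C; (1,8):dx=-5,dy=-8->C; (1,9):dx=-3,dy=-6->C
  (2,3):dx=+3,dy=+4->C; (2,4):dx=+8,dy=+11->C; (2,5):dx=+5,dy=+6->C; (2,6):dx=+2,dy=+2->C
  (2,7):dx=+10,dy=+13->C; (2,8):dx=+7,dy=+8->C; (2,9):dx=+9,dy=+10->C; (3,4):dx=+5,dy=+7->C
  (3,5):dx=+2,dy=+2->C; (3,6):dx=-1,dy=-2->C; (3,7):dx=+7,dy=+9->C; (3,8):dx=+4,dy=+4->C
  (3,9):dx=+6,dy=+6->C; (4,5):dx=-3,dy=-5->C; (4,6):dx=-6,dy=-9->C; (4,7):dx=+2,dy=+2->C
  (4,8):dx=-1,dy=-3->C; (4,9):dx=+1,dy=-1->D; (5,6):dx=-3,dy=-4->C; (5,7):dx=+5,dy=+7->C
  (5,8):dx=+2,dy=+2->C; (5,9):dx=+4,dy=+4->C; (6,7):dx=+8,dy=+11->C; (6,8):dx=+5,dy=+6->C
  (6,9):dx=+7,dy=+8->C; (7,8):dx=-3,dy=-5->C; (7,9):dx=-1,dy=-3->C; (8,9):dx=+2,dy=+2->C
Step 2: C = 35, D = 1, total pairs = 36.
Step 3: tau = (C - D)/(n(n-1)/2) = (35 - 1)/36 = 0.944444.
Step 4: Exact two-sided p-value (enumerate n! = 362880 permutations of y under H0): p = 0.000050.
Step 5: alpha = 0.1. reject H0.

tau_b = 0.9444 (C=35, D=1), p = 0.000050, reject H0.


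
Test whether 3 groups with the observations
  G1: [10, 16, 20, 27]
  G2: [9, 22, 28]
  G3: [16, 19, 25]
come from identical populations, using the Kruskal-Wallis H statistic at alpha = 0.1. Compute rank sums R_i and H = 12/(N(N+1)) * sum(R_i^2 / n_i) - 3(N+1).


Step 1: Combine all N = 10 observations and assign midranks.
sorted (value, group, rank): (9,G2,1), (10,G1,2), (16,G1,3.5), (16,G3,3.5), (19,G3,5), (20,G1,6), (22,G2,7), (25,G3,8), (27,G1,9), (28,G2,10)
Step 2: Sum ranks within each group.
R_1 = 20.5 (n_1 = 4)
R_2 = 18 (n_2 = 3)
R_3 = 16.5 (n_3 = 3)
Step 3: H = 12/(N(N+1)) * sum(R_i^2/n_i) - 3(N+1)
     = 12/(10*11) * (20.5^2/4 + 18^2/3 + 16.5^2/3) - 3*11
     = 0.109091 * 303.812 - 33
     = 0.143182.
Step 4: Ties present; correction factor C = 1 - 6/(10^3 - 10) = 0.993939. Corrected H = 0.143182 / 0.993939 = 0.144055.
Step 5: Under H0, H ~ chi^2(2); p-value = 0.930505.
Step 6: alpha = 0.1. fail to reject H0.

H = 0.1441, df = 2, p = 0.930505, fail to reject H0.


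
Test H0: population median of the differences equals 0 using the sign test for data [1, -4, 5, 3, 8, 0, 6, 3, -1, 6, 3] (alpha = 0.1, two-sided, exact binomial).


Step 1: Discard zero differences. Original n = 11; n_eff = number of nonzero differences = 10.
Nonzero differences (with sign): +1, -4, +5, +3, +8, +6, +3, -1, +6, +3
Step 2: Count signs: positive = 8, negative = 2.
Step 3: Under H0: P(positive) = 0.5, so the number of positives S ~ Bin(10, 0.5).
Step 4: Two-sided exact p-value = sum of Bin(10,0.5) probabilities at or below the observed probability = 0.109375.
Step 5: alpha = 0.1. fail to reject H0.

n_eff = 10, pos = 8, neg = 2, p = 0.109375, fail to reject H0.


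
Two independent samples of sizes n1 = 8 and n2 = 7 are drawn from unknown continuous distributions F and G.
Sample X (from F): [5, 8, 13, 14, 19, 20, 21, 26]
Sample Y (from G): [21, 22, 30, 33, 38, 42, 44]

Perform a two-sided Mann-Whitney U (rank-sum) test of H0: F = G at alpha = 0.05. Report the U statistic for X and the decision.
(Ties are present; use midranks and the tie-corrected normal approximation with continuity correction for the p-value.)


Step 1: Combine and sort all 15 observations; assign midranks.
sorted (value, group): (5,X), (8,X), (13,X), (14,X), (19,X), (20,X), (21,X), (21,Y), (22,Y), (26,X), (30,Y), (33,Y), (38,Y), (42,Y), (44,Y)
ranks: 5->1, 8->2, 13->3, 14->4, 19->5, 20->6, 21->7.5, 21->7.5, 22->9, 26->10, 30->11, 33->12, 38->13, 42->14, 44->15
Step 2: Rank sum for X: R1 = 1 + 2 + 3 + 4 + 5 + 6 + 7.5 + 10 = 38.5.
Step 3: U_X = R1 - n1(n1+1)/2 = 38.5 - 8*9/2 = 38.5 - 36 = 2.5.
       U_Y = n1*n2 - U_X = 56 - 2.5 = 53.5.
Step 4: Ties are present, so use the tie-corrected normal approximation (with continuity correction) for the p-value.
Step 5: p-value = 0.003782; compare to alpha = 0.05. reject H0.

U_X = 2.5, p = 0.003782, reject H0 at alpha = 0.05.
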